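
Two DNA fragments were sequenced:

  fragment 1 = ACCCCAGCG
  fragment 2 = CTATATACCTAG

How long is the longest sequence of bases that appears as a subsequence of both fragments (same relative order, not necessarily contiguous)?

One common subsequence of length 5: A [1,7], then C [2,8], then C [3,9], then A [6,11], then G [9,12]. The LCS DP gives dp[9][12] = 5, so this is optimal.

5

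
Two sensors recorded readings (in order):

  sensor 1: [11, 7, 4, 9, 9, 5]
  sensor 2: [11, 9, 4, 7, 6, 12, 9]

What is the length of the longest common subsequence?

3

Taking 11 at sensor 1[1]=sensor 2[1]; then 7 at sensor 1[2]=sensor 2[4]; then 9 at sensor 1[5]=sensor 2[7] gives a common subsequence of length 3. Since dp[6][7] = 3, nothing longer is possible.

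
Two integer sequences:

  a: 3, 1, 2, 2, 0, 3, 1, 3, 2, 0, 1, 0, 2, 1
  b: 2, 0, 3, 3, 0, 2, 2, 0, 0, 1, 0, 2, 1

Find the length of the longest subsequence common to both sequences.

Match 2 (a #4, b #1); then 0 (a #5, b #2); then 3 (a #6, b #3); then 3 (a #8, b #4); then 2 (a #9, b #7); then 0 (a #10, b #9); then 1 (a #11, b #10); then 0 (a #12, b #11); then 2 (a #13, b #12); then 1 (a #14, b #13) — 10 values in the same relative order in both. Since dp[14][13] = 10, nothing longer is possible.

10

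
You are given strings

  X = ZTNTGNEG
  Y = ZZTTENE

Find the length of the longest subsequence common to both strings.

One common subsequence of length 5: Z [1,2], T [2,3], T [4,4], N [6,6], E [7,7], and the DP table's final entry dp[8][7] is also 5, so no common subsequence is longer.

5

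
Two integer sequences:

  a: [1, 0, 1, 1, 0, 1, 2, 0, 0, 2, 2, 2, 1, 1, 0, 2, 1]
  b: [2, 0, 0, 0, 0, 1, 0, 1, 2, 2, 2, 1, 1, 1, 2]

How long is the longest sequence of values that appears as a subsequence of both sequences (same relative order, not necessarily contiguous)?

Match 0 (a #2, b #5), then 1 (a #4, b #6), then 0 (a #5, b #7), then 1 (a #6, b #8), then 2 (a #7, b #9), then 2 (a #10, b #10), then 2 (a #11, b #11), then 1 (a #13, b #13), then 1 (a #14, b #14), then 2 (a #16, b #15) — 10 values in the same relative order in both. Since dp[17][15] = 10, nothing longer is possible.

10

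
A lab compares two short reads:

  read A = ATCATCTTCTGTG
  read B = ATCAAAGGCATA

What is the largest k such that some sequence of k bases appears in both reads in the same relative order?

6

Match A [1,1], T [2,2], C [3,3], A [4,6], C [6,9], T [7,11] — 6 bases in the same relative order in both. dp[13][12] = 6 confirms this is the maximum.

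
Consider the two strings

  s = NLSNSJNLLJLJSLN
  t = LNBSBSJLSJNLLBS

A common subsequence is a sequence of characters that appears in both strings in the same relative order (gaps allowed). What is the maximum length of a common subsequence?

Match N [1,2], L [2,8], S [5,9], J [6,10], N [7,11], L [8,12], L [9,13], S [13,15] — 8 characters in the same relative order in both. Since dp[15][15] = 8, nothing longer is possible.

8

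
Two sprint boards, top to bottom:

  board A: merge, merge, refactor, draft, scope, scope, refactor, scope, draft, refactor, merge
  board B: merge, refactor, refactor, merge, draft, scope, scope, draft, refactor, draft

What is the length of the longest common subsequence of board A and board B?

7

One common subsequence of length 7: merge at board A[1]=board B[1], then merge at board A[2]=board B[4], then draft at board A[4]=board B[5], then scope at board A[5]=board B[6], then scope at board A[6]=board B[7], then refactor at board A[7]=board B[9], then draft at board A[9]=board B[10]. Since dp[11][10] = 7, nothing longer is possible.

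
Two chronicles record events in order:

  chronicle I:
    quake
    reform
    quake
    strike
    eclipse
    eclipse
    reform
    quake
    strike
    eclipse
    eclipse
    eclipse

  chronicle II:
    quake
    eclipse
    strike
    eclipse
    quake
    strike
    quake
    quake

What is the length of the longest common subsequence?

One common subsequence of length 5: quake at chronicle I[1]=chronicle II[1], then strike at chronicle I[4]=chronicle II[3], then eclipse at chronicle I[6]=chronicle II[4], then quake at chronicle I[8]=chronicle II[5], then strike at chronicle I[9]=chronicle II[6]. The LCS DP gives dp[12][8] = 5, so this is optimal.

5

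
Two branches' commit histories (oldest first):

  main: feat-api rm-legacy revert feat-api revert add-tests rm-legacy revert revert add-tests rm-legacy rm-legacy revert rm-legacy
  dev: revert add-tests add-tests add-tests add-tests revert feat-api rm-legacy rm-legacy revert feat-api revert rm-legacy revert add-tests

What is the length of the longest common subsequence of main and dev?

Taking feat-api (main #1, dev #7) → rm-legacy (main #2, dev #9) → revert (main #3, dev #10) → feat-api (main #4, dev #11) → revert (main #5, dev #12) → rm-legacy (main #7, dev #13) → revert (main #9, dev #14) → add-tests (main #10, dev #15) gives a common subsequence of length 8, and the DP table's final entry dp[14][15] is also 8, so no common subsequence is longer.

8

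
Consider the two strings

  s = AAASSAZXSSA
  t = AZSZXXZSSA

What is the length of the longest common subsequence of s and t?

Let dp[i][j] be the LCS length of the first i characters of s and the first j characters of t. dp[i][j] = dp[i-1][j-1]+1 when the i-th and j-th characters match, else max(dp[i-1][j], dp[i][j-1]).
    ·  A  Z  S  Z  X  X  Z  S  S  A
 ·  0  0  0  0  0  0  0  0  0  0  0
 A  0  1  1  1  1  1  1  1  1  1  1
 A  0  1  1  1  1  1  1  1  1  1  2
 A  0  1  1  1  1  1  1  1  1  1  2
 S  0  1  1  2  2  2  2  2  2  2  2
 S  0  1  1  2  2  2  2  2  3  3  3
 A  0  1  1  2  2  2  2  2  3  3  4
 Z  0  1  2  2  3  3  3  3  3  3  4
 X  0  1  2  2  3  4  4  4  4  4  4
 S  0  1  2  3  3  4  4  4  5  5  5
 S  0  1  2  3  3  4  4  4  5  6  6
 A  0  1  2  3  3  4  4  4  5  6  7
dp[11][10] = 7. One LCS (by backtracking along matches): ASZXSSA.

7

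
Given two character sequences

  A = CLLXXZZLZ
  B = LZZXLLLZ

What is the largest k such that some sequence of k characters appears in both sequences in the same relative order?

5

Match L at A[3]=B[1], then Z at A[6]=B[2], then Z at A[7]=B[3], then L at A[8]=B[7], then Z at A[9]=B[8] — 5 characters in the same relative order in both. The LCS DP gives dp[9][8] = 5, so this is optimal.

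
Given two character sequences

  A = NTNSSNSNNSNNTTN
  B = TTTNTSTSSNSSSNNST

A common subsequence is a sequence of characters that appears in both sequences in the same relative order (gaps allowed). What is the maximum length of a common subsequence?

10

Taking N at A[1]=B[4]; then T at A[2]=B[7]; then N at A[3]=B[10]; then S at A[4]=B[11]; then S at A[5]=B[12]; then S at A[7]=B[13]; then N at A[8]=B[14]; then N at A[9]=B[15]; then S at A[10]=B[16]; then T at A[14]=B[17] gives a common subsequence of length 10. The LCS DP gives dp[15][17] = 10, so this is optimal.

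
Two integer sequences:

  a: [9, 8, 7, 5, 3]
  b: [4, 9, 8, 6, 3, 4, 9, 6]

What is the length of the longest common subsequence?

3

Let dp[i][j] be the LCS length of the first i values of a and the first j values of b. dp[i][j] = dp[i-1][j-1]+1 when the i-th and j-th values match, else max(dp[i-1][j], dp[i][j-1]).
    ·  4  9  8  6  3  4  9  6
 ·  0  0  0  0  0  0  0  0  0
 9  0  0  1  1  1  1  1  1  1
 8  0  0  1  2  2  2  2  2  2
 7  0  0  1  2  2  2  2  2  2
 5  0  0  1  2  2  2  2  2  2
 3  0  0  1  2  2  3  3  3  3
dp[5][8] = 3. One LCS (by backtracking along matches): 9, 8, 3.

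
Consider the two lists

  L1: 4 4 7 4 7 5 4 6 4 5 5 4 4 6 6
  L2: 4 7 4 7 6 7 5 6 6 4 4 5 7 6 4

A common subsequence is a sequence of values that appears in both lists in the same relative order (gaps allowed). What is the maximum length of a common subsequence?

9

Taking 4 (L1 #1, L2 #1) → 4 (L1 #2, L2 #3) → 7 (L1 #3, L2 #4) → 7 (L1 #5, L2 #6) → 5 (L1 #6, L2 #7) → 4 (L1 #7, L2 #10) → 4 (L1 #9, L2 #11) → 5 (L1 #10, L2 #12) → 4 (L1 #13, L2 #15) gives a common subsequence of length 9. The LCS DP gives dp[15][15] = 9, so this is optimal.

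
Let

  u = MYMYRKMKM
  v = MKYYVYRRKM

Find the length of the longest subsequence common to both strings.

6

One common subsequence of length 6: M [1,1] → Y [2,4] → Y [4,6] → R [5,8] → K [8,9] → M [9,10], and the DP table's final entry dp[9][10] is also 6, so no common subsequence is longer.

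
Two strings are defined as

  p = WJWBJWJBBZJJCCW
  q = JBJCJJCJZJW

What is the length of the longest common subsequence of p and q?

Taking J at p[2]=q[1] → B at p[4]=q[2] → J at p[5]=q[6] → J at p[7]=q[8] → Z at p[10]=q[9] → J at p[12]=q[10] → W at p[15]=q[11] gives a common subsequence of length 7. The LCS DP gives dp[15][11] = 7, so this is optimal.

7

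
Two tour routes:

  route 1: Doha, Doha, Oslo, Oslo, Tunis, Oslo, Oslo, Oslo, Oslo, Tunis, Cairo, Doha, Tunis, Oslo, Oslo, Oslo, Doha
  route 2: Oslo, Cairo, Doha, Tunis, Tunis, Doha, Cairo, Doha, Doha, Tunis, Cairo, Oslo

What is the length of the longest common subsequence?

Match Doha (route 1 #2, route 2 #3) → Tunis (route 1 #5, route 2 #4) → Tunis (route 1 #10, route 2 #5) → Cairo (route 1 #11, route 2 #7) → Doha (route 1 #12, route 2 #9) → Tunis (route 1 #13, route 2 #10) → Oslo (route 1 #16, route 2 #12) — 7 stops in the same relative order in both, and the DP table's final entry dp[17][12] is also 7, so no common subsequence is longer.

7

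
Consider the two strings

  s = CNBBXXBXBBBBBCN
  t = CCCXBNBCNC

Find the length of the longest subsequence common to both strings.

Match C [1,3], X [6,4], B [7,5], B [13,7], C [14,8], N [15,9] — 6 characters in the same relative order in both, and the DP table's final entry dp[15][10] is also 6, so no common subsequence is longer.

6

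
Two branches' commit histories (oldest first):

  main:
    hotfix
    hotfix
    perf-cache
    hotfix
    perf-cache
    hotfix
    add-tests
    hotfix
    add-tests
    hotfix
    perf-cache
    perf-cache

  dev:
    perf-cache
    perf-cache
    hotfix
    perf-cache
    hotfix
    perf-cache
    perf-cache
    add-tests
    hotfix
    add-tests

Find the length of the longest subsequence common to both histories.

One common subsequence of length 7: hotfix at main[1]=dev[3], then hotfix at main[2]=dev[5], then perf-cache at main[3]=dev[6], then perf-cache at main[5]=dev[7], then add-tests at main[7]=dev[8], then hotfix at main[8]=dev[9], then add-tests at main[9]=dev[10]. Since dp[12][10] = 7, nothing longer is possible.

7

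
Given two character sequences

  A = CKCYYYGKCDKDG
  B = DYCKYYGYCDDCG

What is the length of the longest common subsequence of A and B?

9

Taking C at A[1]=B[3], K at A[2]=B[4], Y at A[4]=B[5], Y at A[5]=B[6], Y at A[6]=B[8], C at A[9]=B[9], D at A[10]=B[10], D at A[12]=B[11], G at A[13]=B[13] gives a common subsequence of length 9. Since dp[13][13] = 9, nothing longer is possible.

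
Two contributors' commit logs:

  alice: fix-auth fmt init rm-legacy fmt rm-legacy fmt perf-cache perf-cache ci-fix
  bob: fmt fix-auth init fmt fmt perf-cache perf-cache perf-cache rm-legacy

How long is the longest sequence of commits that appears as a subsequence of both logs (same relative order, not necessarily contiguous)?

Pick fix-auth (alice #1, bob #2), init (alice #3, bob #3), fmt (alice #5, bob #4), fmt (alice #7, bob #5), perf-cache (alice #8, bob #7), perf-cache (alice #9, bob #8); all 6 commits appear in both, in order. Since dp[10][9] = 6, nothing longer is possible.

6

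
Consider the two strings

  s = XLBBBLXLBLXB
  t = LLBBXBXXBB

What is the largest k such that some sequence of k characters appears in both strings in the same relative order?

Match L at s[2]=t[2], B at s[3]=t[3], B at s[4]=t[4], B at s[5]=t[6], X at s[7]=t[8], B at s[9]=t[9], B at s[12]=t[10] — 7 characters in the same relative order in both. dp[12][10] = 7 confirms this is the maximum.

7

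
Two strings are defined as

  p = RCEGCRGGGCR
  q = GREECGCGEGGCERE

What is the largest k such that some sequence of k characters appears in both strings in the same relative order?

9

Pick R [1,2] → C [2,5] → G [4,6] → C [5,7] → G [7,8] → G [8,10] → G [9,11] → C [10,12] → R [11,14]; all 9 characters appear in both, in order. The LCS DP gives dp[11][15] = 9, so this is optimal.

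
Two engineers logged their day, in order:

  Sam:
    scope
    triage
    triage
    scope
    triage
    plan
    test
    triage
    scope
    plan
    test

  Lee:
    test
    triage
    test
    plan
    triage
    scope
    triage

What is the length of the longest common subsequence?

4

Taking triage (Sam #2, Lee #2) → triage (Sam #3, Lee #5) → scope (Sam #4, Lee #6) → triage (Sam #8, Lee #7) gives a common subsequence of length 4. Since dp[11][7] = 4, nothing longer is possible.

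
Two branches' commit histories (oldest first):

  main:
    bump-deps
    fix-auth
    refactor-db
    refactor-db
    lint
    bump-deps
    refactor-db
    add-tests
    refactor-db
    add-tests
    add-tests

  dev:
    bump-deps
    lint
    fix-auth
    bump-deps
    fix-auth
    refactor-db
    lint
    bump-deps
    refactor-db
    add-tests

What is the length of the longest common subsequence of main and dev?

7

Pick bump-deps [1,4]; then fix-auth [2,5]; then refactor-db [4,6]; then lint [5,7]; then bump-deps [6,8]; then refactor-db [9,9]; then add-tests [11,10]; all 7 commits appear in both, in order. Since dp[11][10] = 7, nothing longer is possible.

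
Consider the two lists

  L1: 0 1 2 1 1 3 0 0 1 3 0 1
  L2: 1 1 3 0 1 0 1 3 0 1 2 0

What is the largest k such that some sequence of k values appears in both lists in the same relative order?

9

Let dp[i][j] be the LCS length of the first i values of L1 and the first j values of L2. dp[i][j] = dp[i-1][j-1]+1 when the i-th and j-th values match, else max(dp[i-1][j], dp[i][j-1]).
    ·  1  1  3  0  1  0  1  3  0  1  2  0
 ·  0  0  0  0  0  0  0  0  0  0  0  0  0
 0  0  0  0  0  1  1  1  1  1  1  1  1  1
 1  0  1  1  1  1  2  2  2  2  2  2  2  2
 2  0  1  1  1  1  2  2  2  2  2  2  3  3
 1  0  1  2  2  2  2  2  3  3  3  3  3  3
 1  0  1  2  2  2  3  3  3  3  3  4  4  4
 3  0  1  2  3  3  3  3  3  4  4  4  4  4
 0  0  1  2  3  4  4  4  4  4  5  5  5  5
 0  0  1  2  3  4  4  5  5  5  5  5  5  6
 1  0  1  2  3  4  5  5  6  6  6  6  6  6
 3  0  1  2  3  4  5  5  6  7  7  7  7  7
 0  0  1  2  3  4  5  6  6  7  8  8  8  8
 1  0  1  2  3  4  5  6  7  7  8  9  9  9
dp[12][12] = 9. One LCS (by backtracking along matches): 1, 1, 3, 0, 0, 1, 3, 0, 1.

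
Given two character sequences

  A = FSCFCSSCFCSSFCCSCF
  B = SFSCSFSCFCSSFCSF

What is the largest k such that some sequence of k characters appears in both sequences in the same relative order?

Taking F (A #1, B #2) → S (A #2, B #3) → C (A #3, B #4) → F (A #4, B #6) → S (A #7, B #7) → C (A #8, B #8) → F (A #9, B #9) → C (A #10, B #10) → S (A #11, B #11) → S (A #12, B #12) → F (A #13, B #13) → C (A #15, B #14) → S (A #16, B #15) → F (A #18, B #16) gives a common subsequence of length 14. Since dp[18][16] = 14, nothing longer is possible.

14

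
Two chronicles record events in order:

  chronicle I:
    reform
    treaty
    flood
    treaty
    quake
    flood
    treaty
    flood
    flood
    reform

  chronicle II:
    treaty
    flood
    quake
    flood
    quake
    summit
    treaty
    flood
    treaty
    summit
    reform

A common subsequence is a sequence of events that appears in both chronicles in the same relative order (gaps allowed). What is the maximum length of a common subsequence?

Taking treaty (chronicle I #2, chronicle II #1), flood (chronicle I #3, chronicle II #2), quake (chronicle I #5, chronicle II #3), flood (chronicle I #6, chronicle II #4), treaty (chronicle I #7, chronicle II #7), flood (chronicle I #8, chronicle II #8), reform (chronicle I #10, chronicle II #11) gives a common subsequence of length 7. Since dp[10][11] = 7, nothing longer is possible.

7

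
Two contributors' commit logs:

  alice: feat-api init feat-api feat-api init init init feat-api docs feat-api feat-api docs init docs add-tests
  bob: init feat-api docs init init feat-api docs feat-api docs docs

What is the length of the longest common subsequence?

One common subsequence of length 9: init (alice #2, bob #1) → feat-api (alice #3, bob #2) → init (alice #6, bob #4) → init (alice #7, bob #5) → feat-api (alice #8, bob #6) → docs (alice #9, bob #7) → feat-api (alice #11, bob #8) → docs (alice #12, bob #9) → docs (alice #14, bob #10), and the DP table's final entry dp[15][10] is also 9, so no common subsequence is longer.

9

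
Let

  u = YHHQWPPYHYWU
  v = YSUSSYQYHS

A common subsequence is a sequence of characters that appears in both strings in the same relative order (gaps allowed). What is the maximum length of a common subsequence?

Match Y at u[1]=v[6], Q at u[4]=v[7], Y at u[8]=v[8], H at u[9]=v[9] — 4 characters in the same relative order in both, and the DP table's final entry dp[12][10] is also 4, so no common subsequence is longer.

4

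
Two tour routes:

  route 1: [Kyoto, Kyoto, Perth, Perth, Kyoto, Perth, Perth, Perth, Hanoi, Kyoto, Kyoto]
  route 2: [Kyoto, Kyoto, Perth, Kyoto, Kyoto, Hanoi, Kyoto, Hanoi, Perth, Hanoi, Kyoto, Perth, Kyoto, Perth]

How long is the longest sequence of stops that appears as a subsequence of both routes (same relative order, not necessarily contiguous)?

Pick Kyoto at route 1[1]=route 2[1], then Kyoto at route 1[2]=route 2[2], then Perth at route 1[3]=route 2[3], then Kyoto at route 1[5]=route 2[7], then Perth at route 1[8]=route 2[9], then Hanoi at route 1[9]=route 2[10], then Kyoto at route 1[10]=route 2[11], then Kyoto at route 1[11]=route 2[13]; all 8 stops appear in both, in order. Since dp[11][14] = 8, nothing longer is possible.

8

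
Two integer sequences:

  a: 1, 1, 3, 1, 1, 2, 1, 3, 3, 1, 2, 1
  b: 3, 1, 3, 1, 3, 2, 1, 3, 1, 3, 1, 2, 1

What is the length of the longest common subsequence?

10

Pick 1 [1,2] → 1 [2,4] → 3 [3,5] → 2 [6,6] → 1 [7,7] → 3 [8,8] → 3 [9,10] → 1 [10,11] → 2 [11,12] → 1 [12,13]; all 10 values appear in both, in order. dp[12][13] = 10 confirms this is the maximum.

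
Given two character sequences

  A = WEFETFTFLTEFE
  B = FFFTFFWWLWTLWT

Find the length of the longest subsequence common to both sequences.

6

Taking F at A[3]=B[3], T at A[5]=B[4], F at A[6]=B[6], T at A[7]=B[11], L at A[9]=B[12], T at A[10]=B[14] gives a common subsequence of length 6. dp[13][14] = 6 confirms this is the maximum.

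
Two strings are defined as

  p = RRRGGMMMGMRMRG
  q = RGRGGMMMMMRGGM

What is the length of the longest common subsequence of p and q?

11

Match R [1,1]; then R [3,3]; then G [4,4]; then G [5,5]; then M [6,6]; then M [7,7]; then M [8,8]; then M [10,9]; then M [12,10]; then R [13,11]; then G [14,13] — 11 characters in the same relative order in both, and the DP table's final entry dp[14][14] is also 11, so no common subsequence is longer.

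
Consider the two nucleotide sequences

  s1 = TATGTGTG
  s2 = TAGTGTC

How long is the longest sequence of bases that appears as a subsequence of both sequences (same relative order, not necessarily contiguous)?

6

Let dp[i][j] be the LCS length of the first i bases of s1 and the first j bases of s2. dp[i][j] = dp[i-1][j-1]+1 when the i-th and j-th bases match, else max(dp[i-1][j], dp[i][j-1]).
    ·  T  A  G  T  G  T  C
 ·  0  0  0  0  0  0  0  0
 T  0  1  1  1  1  1  1  1
 A  0  1  2  2  2  2  2  2
 T  0  1  2  2  3  3  3  3
 G  0  1  2  3  3  4  4  4
 T  0  1  2  3  4  4  5  5
 G  0  1  2  3  4  5  5  5
 T  0  1  2  3  4  5  6  6
 G  0  1  2  3  4  5  6  6
dp[8][7] = 6. One LCS (by backtracking along matches): TAGTGT.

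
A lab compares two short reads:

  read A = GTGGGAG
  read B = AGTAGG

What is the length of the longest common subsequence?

Let dp[i][j] be the LCS length of the first i bases of read A and the first j bases of read B. dp[i][j] = dp[i-1][j-1]+1 when the i-th and j-th bases match, else max(dp[i-1][j], dp[i][j-1]).
    ·  A  G  T  A  G  G
 ·  0  0  0  0  0  0  0
 G  0  0  1  1  1  1  1
 T  0  0  1  2  2  2  2
 G  0  0  1  2  2  3  3
 G  0  0  1  2  2  3  4
 G  0  0  1  2  2  3  4
 A  0  1  1  2  3  3  4
 G  0  1  2  2  3  4  4
dp[7][6] = 4. One LCS (by backtracking along matches): GTGG.

4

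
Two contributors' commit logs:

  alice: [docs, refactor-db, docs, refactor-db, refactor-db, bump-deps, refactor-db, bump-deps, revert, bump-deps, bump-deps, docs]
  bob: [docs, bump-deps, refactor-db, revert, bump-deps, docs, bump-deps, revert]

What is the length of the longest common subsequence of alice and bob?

Pick docs [3,1]; then bump-deps [6,2]; then refactor-db [7,3]; then revert [9,4]; then bump-deps [10,5]; then bump-deps [11,7]; all 6 commits appear in both, in order, and the DP table's final entry dp[12][8] is also 6, so no common subsequence is longer.

6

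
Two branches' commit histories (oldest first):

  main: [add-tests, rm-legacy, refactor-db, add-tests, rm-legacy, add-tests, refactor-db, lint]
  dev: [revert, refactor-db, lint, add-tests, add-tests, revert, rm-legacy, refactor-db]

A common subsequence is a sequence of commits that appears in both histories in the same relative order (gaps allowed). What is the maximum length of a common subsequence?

4

One common subsequence of length 4: add-tests [1,4], add-tests [4,5], rm-legacy [5,7], refactor-db [7,8]. Since dp[8][8] = 4, nothing longer is possible.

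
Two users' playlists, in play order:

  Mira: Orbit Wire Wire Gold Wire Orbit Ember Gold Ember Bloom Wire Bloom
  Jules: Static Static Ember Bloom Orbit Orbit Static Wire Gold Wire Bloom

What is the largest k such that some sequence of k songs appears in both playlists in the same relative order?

5

Taking Orbit [1,6], then Wire [5,8], then Gold [8,9], then Wire [11,10], then Bloom [12,11] gives a common subsequence of length 5. The LCS DP gives dp[12][11] = 5, so this is optimal.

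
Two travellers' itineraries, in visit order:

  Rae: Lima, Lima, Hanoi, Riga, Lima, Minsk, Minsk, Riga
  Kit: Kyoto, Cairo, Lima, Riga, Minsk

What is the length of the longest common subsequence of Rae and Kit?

3

Pick Lima at Rae[2]=Kit[3] → Riga at Rae[4]=Kit[4] → Minsk at Rae[7]=Kit[5]; all 3 stops appear in both, in order. Since dp[8][5] = 3, nothing longer is possible.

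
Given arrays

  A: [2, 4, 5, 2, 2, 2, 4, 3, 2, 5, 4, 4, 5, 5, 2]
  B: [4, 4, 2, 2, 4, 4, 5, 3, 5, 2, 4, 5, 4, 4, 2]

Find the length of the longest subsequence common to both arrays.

10

One common subsequence of length 10: 4 at A[2]=B[2], then 2 at A[4]=B[3], then 2 at A[5]=B[4], then 4 at A[7]=B[6], then 3 at A[8]=B[8], then 2 at A[9]=B[10], then 5 at A[10]=B[12], then 4 at A[11]=B[13], then 4 at A[12]=B[14], then 2 at A[15]=B[15], and the DP table's final entry dp[15][15] is also 10, so no common subsequence is longer.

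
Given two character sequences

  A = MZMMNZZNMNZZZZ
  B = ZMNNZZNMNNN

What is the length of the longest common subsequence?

8

Pick Z at A[2]=B[1]; then M at A[3]=B[2]; then N at A[5]=B[4]; then Z at A[6]=B[5]; then Z at A[7]=B[6]; then N at A[8]=B[7]; then M at A[9]=B[8]; then N at A[10]=B[11]; all 8 characters appear in both, in order. dp[14][11] = 8 confirms this is the maximum.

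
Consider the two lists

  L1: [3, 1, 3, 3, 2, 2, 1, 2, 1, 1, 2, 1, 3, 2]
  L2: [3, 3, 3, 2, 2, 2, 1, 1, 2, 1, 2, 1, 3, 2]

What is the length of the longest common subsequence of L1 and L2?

Pick 3 [1,1] → 3 [3,2] → 3 [4,3] → 2 [5,5] → 2 [6,6] → 1 [7,8] → 2 [8,9] → 1 [10,10] → 2 [11,11] → 1 [12,12] → 3 [13,13] → 2 [14,14]; all 12 values appear in both, in order, and the DP table's final entry dp[14][14] is also 12, so no common subsequence is longer.

12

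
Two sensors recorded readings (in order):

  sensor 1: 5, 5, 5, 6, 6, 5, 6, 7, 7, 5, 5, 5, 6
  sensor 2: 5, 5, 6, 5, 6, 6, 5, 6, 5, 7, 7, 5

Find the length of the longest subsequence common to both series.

Taking 5 [1,1], 5 [2,2], 5 [3,4], 6 [4,5], 6 [5,6], 5 [6,7], 6 [7,8], 7 [8,10], 7 [9,11], 5 [12,12] gives a common subsequence of length 10. Since dp[13][12] = 10, nothing longer is possible.

10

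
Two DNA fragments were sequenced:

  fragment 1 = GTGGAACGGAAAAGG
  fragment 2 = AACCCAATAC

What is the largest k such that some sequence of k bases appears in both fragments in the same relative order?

Taking A at fragment 1[5]=fragment 2[1], A at fragment 1[6]=fragment 2[2], C at fragment 1[7]=fragment 2[5], A at fragment 1[10]=fragment 2[6], A at fragment 1[11]=fragment 2[7], A at fragment 1[12]=fragment 2[9] gives a common subsequence of length 6. Since dp[15][10] = 6, nothing longer is possible.

6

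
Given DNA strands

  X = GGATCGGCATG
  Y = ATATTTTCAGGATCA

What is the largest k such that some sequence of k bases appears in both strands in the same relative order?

7

Match A at X[3]=Y[3]; then T at X[4]=Y[7]; then C at X[5]=Y[8]; then G at X[6]=Y[10]; then G at X[7]=Y[11]; then C at X[8]=Y[14]; then A at X[9]=Y[15] — 7 bases in the same relative order in both. dp[11][15] = 7 confirms this is the maximum.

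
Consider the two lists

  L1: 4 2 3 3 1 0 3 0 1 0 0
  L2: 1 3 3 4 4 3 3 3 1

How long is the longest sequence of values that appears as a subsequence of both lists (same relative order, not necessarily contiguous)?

5

Let dp[i][j] be the LCS length of the first i values of L1 and the first j values of L2. dp[i][j] = dp[i-1][j-1]+1 when the i-th and j-th values match, else max(dp[i-1][j], dp[i][j-1]).
    ·  1  3  3  4  4  3  3  3  1
 ·  0  0  0  0  0  0  0  0  0  0
 4  0  0  0  0  1  1  1  1  1  1
 2  0  0  0  0  1  1  1  1  1  1
 3  0  0  1  1  1  1  2  2  2  2
 3  0  0  1  2  2  2  2  3  3  3
 1  0  1  1  2  2  2  2  3  3  4
 0  0  1  1  2  2  2  2  3  3  4
 3  0  1  2  2  2  2  3  3  4  4
 0  0  1  2  2  2  2  3  3  4  4
 1  0  1  2  2  2  2  3  3  4  5
 0  0  1  2  2  2  2  3  3  4  5
 0  0  1  2  2  2  2  3  3  4  5
dp[11][9] = 5. One LCS (by backtracking along matches): 4, 3, 3, 3, 1.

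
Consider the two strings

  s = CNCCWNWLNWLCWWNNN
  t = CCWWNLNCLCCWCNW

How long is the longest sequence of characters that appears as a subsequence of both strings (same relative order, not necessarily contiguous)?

10

Taking C at s[1]=t[1] → C at s[3]=t[2] → W at s[5]=t[4] → N at s[6]=t[5] → L at s[8]=t[6] → N at s[9]=t[7] → L at s[11]=t[9] → C at s[12]=t[11] → W at s[13]=t[12] → W at s[14]=t[15] gives a common subsequence of length 10. Since dp[17][15] = 10, nothing longer is possible.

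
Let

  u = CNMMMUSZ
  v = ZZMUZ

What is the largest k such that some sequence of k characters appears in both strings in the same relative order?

Taking M [5,3]; then U [6,4]; then Z [8,5] gives a common subsequence of length 3. Since dp[8][5] = 3, nothing longer is possible.

3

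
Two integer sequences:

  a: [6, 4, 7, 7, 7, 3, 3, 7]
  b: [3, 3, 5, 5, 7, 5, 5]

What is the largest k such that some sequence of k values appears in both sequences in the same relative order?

3

Let dp[i][j] be the LCS length of the first i values of a and the first j values of b. dp[i][j] = dp[i-1][j-1]+1 when the i-th and j-th values match, else max(dp[i-1][j], dp[i][j-1]).
    ·  3  3  5  5  7  5  5
 ·  0  0  0  0  0  0  0  0
 6  0  0  0  0  0  0  0  0
 4  0  0  0  0  0  0  0  0
 7  0  0  0  0  0  1  1  1
 7  0  0  0  0  0  1  1  1
 7  0  0  0  0  0  1  1  1
 3  0  1  1  1  1  1  1  1
 3  0  1  2  2  2  2  2  2
 7  0  1  2  2  2  3  3  3
dp[8][7] = 3. One LCS (by backtracking along matches): 3, 3, 7.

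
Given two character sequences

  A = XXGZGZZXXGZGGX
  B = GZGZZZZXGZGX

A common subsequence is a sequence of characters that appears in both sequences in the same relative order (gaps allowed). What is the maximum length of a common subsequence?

Taking G at A[3]=B[1], Z at A[4]=B[2], G at A[5]=B[3], Z at A[6]=B[6], Z at A[7]=B[7], X at A[9]=B[8], G at A[10]=B[9], Z at A[11]=B[10], G at A[13]=B[11], X at A[14]=B[12] gives a common subsequence of length 10. Since dp[14][12] = 10, nothing longer is possible.

10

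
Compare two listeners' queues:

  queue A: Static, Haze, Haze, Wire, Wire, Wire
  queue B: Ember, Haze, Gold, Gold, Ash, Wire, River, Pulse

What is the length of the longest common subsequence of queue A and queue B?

Pick Haze at queue A[2]=queue B[2], Wire at queue A[4]=queue B[6]; all 2 songs appear in both, in order. Since dp[6][8] = 2, nothing longer is possible.

2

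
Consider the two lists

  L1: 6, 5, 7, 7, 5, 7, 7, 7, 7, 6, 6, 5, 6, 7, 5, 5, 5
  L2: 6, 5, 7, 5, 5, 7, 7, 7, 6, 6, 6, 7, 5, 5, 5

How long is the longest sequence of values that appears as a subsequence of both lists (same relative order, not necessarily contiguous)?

14

One common subsequence of length 14: 6 (L1 #1, L2 #1); then 5 (L1 #2, L2 #2); then 7 (L1 #3, L2 #3); then 5 (L1 #5, L2 #5); then 7 (L1 #7, L2 #6); then 7 (L1 #8, L2 #7); then 7 (L1 #9, L2 #8); then 6 (L1 #10, L2 #9); then 6 (L1 #11, L2 #10); then 6 (L1 #13, L2 #11); then 7 (L1 #14, L2 #12); then 5 (L1 #15, L2 #13); then 5 (L1 #16, L2 #14); then 5 (L1 #17, L2 #15). The LCS DP gives dp[17][15] = 14, so this is optimal.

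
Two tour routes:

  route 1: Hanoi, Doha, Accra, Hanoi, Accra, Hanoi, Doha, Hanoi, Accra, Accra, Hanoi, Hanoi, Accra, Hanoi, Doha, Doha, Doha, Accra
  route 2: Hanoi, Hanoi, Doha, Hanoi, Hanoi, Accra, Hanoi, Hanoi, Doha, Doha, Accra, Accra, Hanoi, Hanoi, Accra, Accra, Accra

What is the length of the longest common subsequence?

One common subsequence of length 12: Hanoi [1,2]; then Doha [2,3]; then Accra [3,6]; then Hanoi [4,7]; then Hanoi [6,8]; then Doha [7,10]; then Accra [9,11]; then Accra [10,12]; then Hanoi [11,13]; then Hanoi [12,14]; then Accra [13,16]; then Accra [18,17]. Since dp[18][17] = 12, nothing longer is possible.

12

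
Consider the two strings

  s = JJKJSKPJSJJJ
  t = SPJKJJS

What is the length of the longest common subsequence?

5

Match J at s[2]=t[3], K at s[3]=t[4], J at s[4]=t[5], J at s[8]=t[6], S at s[9]=t[7] — 5 characters in the same relative order in both, and the DP table's final entry dp[12][7] is also 5, so no common subsequence is longer.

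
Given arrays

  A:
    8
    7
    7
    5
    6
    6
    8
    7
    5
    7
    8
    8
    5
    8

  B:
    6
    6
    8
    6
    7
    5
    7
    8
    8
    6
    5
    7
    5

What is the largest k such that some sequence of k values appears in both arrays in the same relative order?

Match 6 at A[5]=B[1], 6 at A[6]=B[2], 8 at A[7]=B[3], 7 at A[8]=B[5], 5 at A[9]=B[6], 7 at A[10]=B[7], 8 at A[11]=B[8], 8 at A[12]=B[9], 5 at A[13]=B[13] — 9 values in the same relative order in both. Since dp[14][13] = 9, nothing longer is possible.

9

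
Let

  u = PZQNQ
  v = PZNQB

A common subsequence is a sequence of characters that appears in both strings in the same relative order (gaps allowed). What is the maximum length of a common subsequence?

4

Let dp[i][j] be the LCS length of the first i characters of u and the first j characters of v. dp[i][j] = dp[i-1][j-1]+1 when the i-th and j-th characters match, else max(dp[i-1][j], dp[i][j-1]).
    ·  P  Z  N  Q  B
 ·  0  0  0  0  0  0
 P  0  1  1  1  1  1
 Z  0  1  2  2  2  2
 Q  0  1  2  2  3  3
 N  0  1  2  3  3  3
 Q  0  1  2  3  4  4
dp[5][5] = 4. One LCS (by backtracking along matches): PZNQ.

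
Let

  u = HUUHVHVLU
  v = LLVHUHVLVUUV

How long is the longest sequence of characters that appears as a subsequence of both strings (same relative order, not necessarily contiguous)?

Let dp[i][j] be the LCS length of the first i characters of u and the first j characters of v. dp[i][j] = dp[i-1][j-1]+1 when the i-th and j-th characters match, else max(dp[i-1][j], dp[i][j-1]).
    ·  L  L  V  H  U  H  V  L  V  U  U  V
 ·  0  0  0  0  0  0  0  0  0  0  0  0  0
 H  0  0  0  0  1  1  1  1  1  1  1  1  1
 U  0  0  0  0  1  2  2  2  2  2  2  2  2
 U  0  0  0  0  1  2  2  2  2  2  3  3  3
 H  0  0  0  0  1  2  3  3  3  3  3  3  3
 V  0  0  0  1  1  2  3  4  4  4  4  4  4
 H  0  0  0  1  2  2  3  4  4  4  4  4  4
 V  0  0  0  1  2  2  3  4  4  5  5  5  5
 L  0  1  1  1  2  2  3  4  5  5  5  5  5
 U  0  1  1  1  2  3  3  4  5  5  6  6  6
dp[9][12] = 6. One LCS (by backtracking along matches): HUHVVU.

6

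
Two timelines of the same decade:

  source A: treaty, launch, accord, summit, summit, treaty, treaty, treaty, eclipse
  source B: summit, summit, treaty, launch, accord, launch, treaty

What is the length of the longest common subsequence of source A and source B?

4

Taking treaty (source A #1, source B #3) → launch (source A #2, source B #4) → accord (source A #3, source B #5) → treaty (source A #8, source B #7) gives a common subsequence of length 4. dp[9][7] = 4 confirms this is the maximum.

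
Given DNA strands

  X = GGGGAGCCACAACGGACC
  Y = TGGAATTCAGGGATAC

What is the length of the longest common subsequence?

10

Pick G (X #3, Y #2), G (X #4, Y #3), A (X #5, Y #4), A (X #9, Y #5), C (X #10, Y #8), A (X #11, Y #9), G (X #14, Y #11), G (X #15, Y #12), A (X #16, Y #15), C (X #18, Y #16); all 10 bases appear in both, in order. The LCS DP gives dp[18][16] = 10, so this is optimal.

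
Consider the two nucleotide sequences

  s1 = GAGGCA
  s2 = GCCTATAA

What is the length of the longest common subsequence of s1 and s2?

3

Pick G at s1[1]=s2[1], then A at s1[2]=s2[7], then A at s1[6]=s2[8]; all 3 bases appear in both, in order. dp[6][8] = 3 confirms this is the maximum.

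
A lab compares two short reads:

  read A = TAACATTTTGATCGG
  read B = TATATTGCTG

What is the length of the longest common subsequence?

8

Match T [1,1]; then A [2,2]; then A [5,4]; then T [8,5]; then T [9,6]; then G [10,7]; then T [12,9]; then G [15,10] — 8 bases in the same relative order in both, and the DP table's final entry dp[15][10] is also 8, so no common subsequence is longer.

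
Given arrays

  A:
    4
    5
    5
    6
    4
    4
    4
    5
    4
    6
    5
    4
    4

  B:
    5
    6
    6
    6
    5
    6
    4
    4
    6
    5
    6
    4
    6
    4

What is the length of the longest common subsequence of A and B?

9

Match 5 [2,1]; then 5 [3,5]; then 6 [4,6]; then 4 [5,7]; then 4 [6,8]; then 5 [8,10]; then 4 [9,12]; then 6 [10,13]; then 4 [13,14] — 9 values in the same relative order in both, and the DP table's final entry dp[13][14] is also 9, so no common subsequence is longer.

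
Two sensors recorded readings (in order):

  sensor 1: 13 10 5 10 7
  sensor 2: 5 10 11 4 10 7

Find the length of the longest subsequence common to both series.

3

One common subsequence of length 3: 10 at sensor 1[2]=sensor 2[2], then 10 at sensor 1[4]=sensor 2[5], then 7 at sensor 1[5]=sensor 2[6]. The LCS DP gives dp[5][6] = 3, so this is optimal.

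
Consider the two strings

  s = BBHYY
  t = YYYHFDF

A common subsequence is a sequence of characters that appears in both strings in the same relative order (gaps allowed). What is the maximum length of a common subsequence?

Let dp[i][j] be the LCS length of the first i characters of s and the first j characters of t. dp[i][j] = dp[i-1][j-1]+1 when the i-th and j-th characters match, else max(dp[i-1][j], dp[i][j-1]).
    ·  Y  Y  Y  H  F  D  F
 ·  0  0  0  0  0  0  0  0
 B  0  0  0  0  0  0  0  0
 B  0  0  0  0  0  0  0  0
 H  0  0  0  0  1  1  1  1
 Y  0  1  1  1  1  1  1  1
 Y  0  1  2  2  2  2  2  2
dp[5][7] = 2. One LCS (by backtracking along matches): YY.

2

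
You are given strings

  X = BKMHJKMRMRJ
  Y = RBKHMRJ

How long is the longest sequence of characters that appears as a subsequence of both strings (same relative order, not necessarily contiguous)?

6

Let dp[i][j] be the LCS length of the first i characters of X and the first j characters of Y. dp[i][j] = dp[i-1][j-1]+1 when the i-th and j-th characters match, else max(dp[i-1][j], dp[i][j-1]).
    ·  R  B  K  H  M  R  J
 ·  0  0  0  0  0  0  0  0
 B  0  0  1  1  1  1  1  1
 K  0  0  1  2  2  2  2  2
 M  0  0  1  2  2  3  3  3
 H  0  0  1  2  3  3  3  3
 J  0  0  1  2  3  3  3  4
 K  0  0  1  2  3  3  3  4
 M  0  0  1  2  3  4  4  4
 R  0  1  1  2  3  4  5  5
 M  0  1  1  2  3  4  5  5
 R  0  1  1  2  3  4  5  5
 J  0  1  1  2  3  4  5  6
dp[11][7] = 6. One LCS (by backtracking along matches): BKHMRJ.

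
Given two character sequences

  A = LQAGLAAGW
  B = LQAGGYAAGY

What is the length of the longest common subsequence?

7

Pick L (A #1, B #1), then Q (A #2, B #2), then A (A #3, B #3), then G (A #4, B #5), then A (A #6, B #7), then A (A #7, B #8), then G (A #8, B #9); all 7 characters appear in both, in order. The LCS DP gives dp[9][10] = 7, so this is optimal.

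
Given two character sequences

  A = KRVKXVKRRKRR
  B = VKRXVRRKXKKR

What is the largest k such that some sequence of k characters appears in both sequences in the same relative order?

8

Pick K [1,2] → R [2,3] → V [3,5] → K [4,8] → X [5,9] → K [7,10] → K [10,11] → R [12,12]; all 8 characters appear in both, in order. Since dp[12][12] = 8, nothing longer is possible.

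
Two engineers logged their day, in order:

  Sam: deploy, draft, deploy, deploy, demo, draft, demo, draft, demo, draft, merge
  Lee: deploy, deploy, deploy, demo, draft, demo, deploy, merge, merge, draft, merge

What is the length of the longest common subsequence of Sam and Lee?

8

One common subsequence of length 8: deploy at Sam[1]=Lee[1]; then deploy at Sam[3]=Lee[2]; then deploy at Sam[4]=Lee[3]; then demo at Sam[5]=Lee[4]; then draft at Sam[6]=Lee[5]; then demo at Sam[7]=Lee[6]; then draft at Sam[10]=Lee[10]; then merge at Sam[11]=Lee[11]. Since dp[11][11] = 8, nothing longer is possible.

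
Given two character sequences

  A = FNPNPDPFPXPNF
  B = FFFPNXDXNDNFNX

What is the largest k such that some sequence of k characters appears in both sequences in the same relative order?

7

Pick F [1,3] → P [3,4] → N [4,5] → D [6,7] → X [10,8] → N [12,11] → F [13,12]; all 7 characters appear in both, in order, and the DP table's final entry dp[13][14] is also 7, so no common subsequence is longer.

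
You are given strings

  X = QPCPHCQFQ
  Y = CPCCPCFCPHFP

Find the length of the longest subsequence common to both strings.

5

Let dp[i][j] be the LCS length of the first i characters of X and the first j characters of Y. dp[i][j] = dp[i-1][j-1]+1 when the i-th and j-th characters match, else max(dp[i-1][j], dp[i][j-1]).
    ·  C  P  C  C  P  C  F  C  P  H  F  P
 ·  0  0  0  0  0  0  0  0  0  0  0  0  0
 Q  0  0  0  0  0  0  0  0  0  0  0  0  0
 P  0  0  1  1  1  1  1  1  1  1  1  1  1
 C  0  1  1  2  2  2  2  2  2  2  2  2  2
 P  0  1  2  2  2  3  3  3  3  3  3  3  3
 H  0  1  2  2  2  3  3  3  3  3  4  4  4
 C  0  1  2  3  3  3  4  4  4  4  4  4  4
 Q  0  1  2  3  3  3  4  4  4  4  4  4  4
 F  0  1  2  3  3  3  4  5  5  5  5  5  5
 Q  0  1  2  3  3  3  4  5  5  5  5  5  5
dp[9][12] = 5. One LCS (by backtracking along matches): PCPHF.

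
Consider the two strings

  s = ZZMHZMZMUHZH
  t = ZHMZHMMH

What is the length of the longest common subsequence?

Let dp[i][j] be the LCS length of the first i characters of s and the first j characters of t. dp[i][j] = dp[i-1][j-1]+1 when the i-th and j-th characters match, else max(dp[i-1][j], dp[i][j-1]).
    ·  Z  H  M  Z  H  M  M  H
 ·  0  0  0  0  0  0  0  0  0
 Z  0  1  1  1  1  1  1  1  1
 Z  0  1  1  1  2  2  2  2  2
 M  0  1  1  2  2  2  3  3  3
 H  0  1  2  2  2  3  3  3  4
 Z  0  1  2  2  3  3  3  3  4
 M  0  1  2  3  3  3  4  4  4
 Z  0  1  2  3  4  4  4  4  4
 M  0  1  2  3  4  4  5  5  5
 U  0  1  2  3  4  4  5  5  5
 H  0  1  2  3  4  5  5  5  6
 Z  0  1  2  3  4  5  5  5  6
 H  0  1  2  3  4  5  5  5  6
dp[12][8] = 6. One LCS (by backtracking along matches): ZZHMMH.

6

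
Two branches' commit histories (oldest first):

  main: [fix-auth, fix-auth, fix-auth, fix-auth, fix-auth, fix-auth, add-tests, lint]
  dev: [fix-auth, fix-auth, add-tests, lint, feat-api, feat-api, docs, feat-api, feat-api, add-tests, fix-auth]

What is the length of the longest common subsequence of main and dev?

Pick fix-auth at main[5]=dev[1]; then fix-auth at main[6]=dev[2]; then add-tests at main[7]=dev[3]; then lint at main[8]=dev[4]; all 4 commits appear in both, in order. dp[8][11] = 4 confirms this is the maximum.

4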